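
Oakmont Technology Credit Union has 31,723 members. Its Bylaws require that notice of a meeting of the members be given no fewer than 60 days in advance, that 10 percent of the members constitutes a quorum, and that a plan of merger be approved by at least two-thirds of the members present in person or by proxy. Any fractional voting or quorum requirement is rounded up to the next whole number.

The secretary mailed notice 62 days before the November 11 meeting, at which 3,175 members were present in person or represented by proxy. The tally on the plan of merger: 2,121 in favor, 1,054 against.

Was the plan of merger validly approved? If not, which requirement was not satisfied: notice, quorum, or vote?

Notice: 62 days given; 60 required. Satisfied.
Quorum: 10% of 31,723 = 3,172.30, rounded up to 3,173; 3,175 present. Satisfied.
Vote: requires two-thirds of those present (3,175); 2/3 of 3175 = 2116.67, rounded up to 2117, so 2,117 needed; 2,121 in favor. Satisfied.

Valid — all requirements satisfied.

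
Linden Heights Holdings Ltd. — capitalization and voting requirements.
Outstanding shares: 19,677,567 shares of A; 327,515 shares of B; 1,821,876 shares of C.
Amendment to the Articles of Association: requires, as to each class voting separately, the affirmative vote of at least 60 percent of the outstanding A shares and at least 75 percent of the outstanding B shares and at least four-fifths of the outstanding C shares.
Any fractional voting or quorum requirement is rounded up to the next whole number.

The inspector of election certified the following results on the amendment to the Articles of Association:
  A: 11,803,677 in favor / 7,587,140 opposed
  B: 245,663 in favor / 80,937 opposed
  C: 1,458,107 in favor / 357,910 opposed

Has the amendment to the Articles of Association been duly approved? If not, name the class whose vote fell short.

A: 3/5 of 19677567 = 11806540.20, rounded up to 11806541; 11,806,541 required, 11,803,677 in favor — not approved.
B: 3/4 of 327515 = 245636.25, rounded up to 245637; 245,637 required, 245,663 in favor — approved.
C: 4/5 of 1821876 = 1457500.80, rounded up to 1457501; 1,457,501 required, 1,458,107 in favor — approved.

Not approved — the A shares did not give the required vote.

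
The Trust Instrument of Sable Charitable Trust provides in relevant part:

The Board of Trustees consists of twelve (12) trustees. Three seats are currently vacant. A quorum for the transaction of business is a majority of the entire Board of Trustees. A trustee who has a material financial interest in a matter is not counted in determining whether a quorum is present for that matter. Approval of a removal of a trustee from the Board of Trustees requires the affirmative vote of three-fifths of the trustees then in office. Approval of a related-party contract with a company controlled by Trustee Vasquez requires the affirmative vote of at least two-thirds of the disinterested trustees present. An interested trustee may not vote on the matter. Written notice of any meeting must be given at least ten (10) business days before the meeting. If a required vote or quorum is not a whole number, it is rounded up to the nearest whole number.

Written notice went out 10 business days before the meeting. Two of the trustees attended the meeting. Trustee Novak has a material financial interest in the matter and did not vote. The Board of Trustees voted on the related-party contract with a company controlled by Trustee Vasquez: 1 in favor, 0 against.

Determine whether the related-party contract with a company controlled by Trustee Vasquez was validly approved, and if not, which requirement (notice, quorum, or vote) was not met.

Notice: 10 business days given; 10 required (10 ≥ 10). Satisfied.
Quorum: 2 present, but the 1 interested trustee does not count, leaving 1. Quorum is 7. Not satisfied.
Vote: the related-party contract with a company controlled by Trustee Vasquez requires two-thirds of the disinterested trustees present (2 − 1 = 1). 2/3 of 1 = 0.67, rounded up to 1, so 1 affirmative vote is needed; 1 voted in favor. Satisfied. (Moot — without a quorum no business can be validly transacted.)

Invalid — quorum requirement not satisfied.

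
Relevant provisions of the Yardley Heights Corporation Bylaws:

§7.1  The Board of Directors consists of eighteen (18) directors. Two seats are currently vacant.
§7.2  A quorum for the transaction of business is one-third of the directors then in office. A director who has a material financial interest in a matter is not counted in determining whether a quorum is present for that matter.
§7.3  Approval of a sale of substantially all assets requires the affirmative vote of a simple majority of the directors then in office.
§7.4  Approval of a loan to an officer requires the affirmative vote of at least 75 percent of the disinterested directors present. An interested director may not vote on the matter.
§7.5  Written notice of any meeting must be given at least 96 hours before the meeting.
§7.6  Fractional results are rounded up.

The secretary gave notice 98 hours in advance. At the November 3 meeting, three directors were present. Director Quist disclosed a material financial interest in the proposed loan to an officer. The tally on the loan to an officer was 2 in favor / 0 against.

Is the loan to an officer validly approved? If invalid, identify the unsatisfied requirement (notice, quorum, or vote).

Invalid — quorum requirement not satisfied.

Notice: 98 hours given; 96 required (98 ≥ 96). Satisfied.
Quorum: 3 present, but the 1 interested director does not count, leaving 2. Quorum is 6. Not satisfied.
Vote: the loan to an officer requires three-fourths of the disinterested directors present (3 − 1 = 2). 3/4 of 2 = 1.50, rounded up to 2, so 2 affirmative votes are needed; 2 voted in favor. Satisfied. (Moot — without a quorum no business can be validly transacted.)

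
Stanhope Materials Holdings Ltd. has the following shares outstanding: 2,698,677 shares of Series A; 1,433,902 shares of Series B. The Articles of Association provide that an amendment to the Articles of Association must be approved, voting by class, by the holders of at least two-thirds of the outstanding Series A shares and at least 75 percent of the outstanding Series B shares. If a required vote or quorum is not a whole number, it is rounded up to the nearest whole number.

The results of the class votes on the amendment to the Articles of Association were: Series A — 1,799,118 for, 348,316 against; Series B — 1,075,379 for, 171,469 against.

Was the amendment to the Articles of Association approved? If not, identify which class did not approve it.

Series A: 2/3 of 2698677 = 1799118; 1,799,118 required, 1,799,118 in favor — approved.
Series B: 3/4 of 1433902 = 1075426.50, rounded up to 1075427; 1,075,427 required, 1,075,379 in favor — not approved.

Not approved — the Series B shares did not give the required vote.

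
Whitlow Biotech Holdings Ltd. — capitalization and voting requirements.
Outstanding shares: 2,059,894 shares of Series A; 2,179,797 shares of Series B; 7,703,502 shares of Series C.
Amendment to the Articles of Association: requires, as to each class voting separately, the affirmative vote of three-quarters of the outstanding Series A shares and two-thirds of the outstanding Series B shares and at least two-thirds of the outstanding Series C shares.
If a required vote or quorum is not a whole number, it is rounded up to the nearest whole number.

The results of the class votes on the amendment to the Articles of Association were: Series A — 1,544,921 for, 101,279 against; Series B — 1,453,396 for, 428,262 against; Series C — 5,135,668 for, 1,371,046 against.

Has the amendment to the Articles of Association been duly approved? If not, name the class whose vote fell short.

Series A: 3/4 of 2059894 = 1544920.50, rounded up to 1544921; 1,544,921 required, 1,544,921 in favor — approved.
Series B: 2/3 of 2179797 = 1453198; 1,453,198 required, 1,453,396 in favor — approved.
Series C: 2/3 of 7703502 = 5135668; 5,135,668 required, 5,135,668 in favor — approved.

Approved — every class gave the required vote.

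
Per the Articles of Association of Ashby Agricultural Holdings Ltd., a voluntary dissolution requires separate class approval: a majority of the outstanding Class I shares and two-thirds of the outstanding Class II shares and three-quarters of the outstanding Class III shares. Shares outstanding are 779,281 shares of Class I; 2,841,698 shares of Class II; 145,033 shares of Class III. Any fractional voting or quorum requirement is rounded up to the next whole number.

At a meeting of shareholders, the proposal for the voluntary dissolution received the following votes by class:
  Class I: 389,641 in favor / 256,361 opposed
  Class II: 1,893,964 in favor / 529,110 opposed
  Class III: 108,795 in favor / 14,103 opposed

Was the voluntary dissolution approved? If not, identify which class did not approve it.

Class I: a majority of 779281 is 389641; 389,641 required, 389,641 in favor — approved.
Class II: 2/3 of 2841698 = 1894465.33, rounded up to 1894466; 1,894,466 required, 1,893,964 in favor — not approved.
Class III: 3/4 of 145033 = 108774.75, rounded up to 108775; 108,775 required, 108,795 in favor — approved.

Not approved — the Class II shares did not give the required vote.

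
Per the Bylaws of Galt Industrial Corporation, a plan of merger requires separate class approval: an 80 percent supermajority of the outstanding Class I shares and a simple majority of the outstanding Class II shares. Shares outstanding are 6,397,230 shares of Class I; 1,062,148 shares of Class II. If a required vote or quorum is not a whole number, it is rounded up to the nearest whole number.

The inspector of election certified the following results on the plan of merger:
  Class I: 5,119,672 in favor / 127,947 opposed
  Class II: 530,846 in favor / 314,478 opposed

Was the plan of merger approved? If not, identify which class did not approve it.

Class I: 4/5 of 6397230 = 5117784; 5,117,784 required, 5,119,672 in favor — approved.
Class II: a majority of 1062148 is 531075; 531,075 required, 530,846 in favor — not approved.

Not approved — the Class II shares did not give the required vote.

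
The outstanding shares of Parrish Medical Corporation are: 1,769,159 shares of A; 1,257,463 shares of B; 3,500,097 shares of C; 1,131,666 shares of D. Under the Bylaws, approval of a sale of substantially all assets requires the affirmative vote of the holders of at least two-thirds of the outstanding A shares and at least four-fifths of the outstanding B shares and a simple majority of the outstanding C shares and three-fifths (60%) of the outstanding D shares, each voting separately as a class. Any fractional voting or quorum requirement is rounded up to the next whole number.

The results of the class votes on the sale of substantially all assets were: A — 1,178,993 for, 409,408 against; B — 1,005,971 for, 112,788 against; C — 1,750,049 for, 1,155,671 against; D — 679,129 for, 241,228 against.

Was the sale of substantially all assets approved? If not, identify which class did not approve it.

Not approved — the A shares did not give the required vote.

A: 2/3 of 1769159 = 1179439.33, rounded up to 1179440; 1,179,440 required, 1,178,993 in favor — not approved.
B: 4/5 of 1257463 = 1005970.40, rounded up to 1005971; 1,005,971 required, 1,005,971 in favor — approved.
C: a majority of 3500097 is 1750049; 1,750,049 required, 1,750,049 in favor — approved.
D: 3/5 of 1131666 = 678999.60, rounded up to 679000; 679,000 required, 679,129 in favor — approved.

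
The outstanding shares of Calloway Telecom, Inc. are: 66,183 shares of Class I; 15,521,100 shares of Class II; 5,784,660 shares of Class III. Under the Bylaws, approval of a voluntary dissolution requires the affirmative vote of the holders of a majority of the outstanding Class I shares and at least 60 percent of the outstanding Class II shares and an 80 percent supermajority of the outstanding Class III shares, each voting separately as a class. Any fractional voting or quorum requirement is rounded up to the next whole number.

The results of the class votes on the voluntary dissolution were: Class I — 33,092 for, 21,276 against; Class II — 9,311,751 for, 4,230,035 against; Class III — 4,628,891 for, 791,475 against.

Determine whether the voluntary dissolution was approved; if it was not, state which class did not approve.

Not approved — the Class II shares did not give the required vote.

Class I: a majority of 66183 is 33092; 33,092 required, 33,092 in favor — approved.
Class II: 3/5 of 15521100 = 9312660; 9,312,660 required, 9,311,751 in favor — not approved.
Class III: 4/5 of 5784660 = 4627728; 4,627,728 required, 4,628,891 in favor — approved.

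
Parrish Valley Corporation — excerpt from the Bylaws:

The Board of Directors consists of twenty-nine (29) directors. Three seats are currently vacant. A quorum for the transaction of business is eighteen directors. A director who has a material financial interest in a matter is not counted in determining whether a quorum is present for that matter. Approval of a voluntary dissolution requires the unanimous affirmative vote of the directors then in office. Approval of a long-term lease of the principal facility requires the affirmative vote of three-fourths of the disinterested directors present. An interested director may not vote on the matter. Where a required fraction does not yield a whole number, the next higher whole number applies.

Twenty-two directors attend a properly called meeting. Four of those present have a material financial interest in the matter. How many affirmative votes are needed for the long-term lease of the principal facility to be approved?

14

The long-term lease of the principal facility requires three-fourths of the disinterested directors present (22 − 4 = 18).
3/4 of 18 = 13.50, rounded up to 14.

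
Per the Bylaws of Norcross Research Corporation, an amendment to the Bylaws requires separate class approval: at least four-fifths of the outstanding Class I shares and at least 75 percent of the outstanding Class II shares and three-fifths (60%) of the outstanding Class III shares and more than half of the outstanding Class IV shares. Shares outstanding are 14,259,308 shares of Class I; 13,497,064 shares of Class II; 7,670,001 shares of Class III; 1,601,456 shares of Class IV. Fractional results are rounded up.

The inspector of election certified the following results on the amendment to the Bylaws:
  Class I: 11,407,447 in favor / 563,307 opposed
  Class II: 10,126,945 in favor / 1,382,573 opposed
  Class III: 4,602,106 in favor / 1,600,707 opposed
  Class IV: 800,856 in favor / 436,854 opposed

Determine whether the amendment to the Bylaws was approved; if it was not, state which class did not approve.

Approved — every class gave the required vote.

Class I: 4/5 of 14259308 = 11407446.40, rounded up to 11407447; 11,407,447 required, 11,407,447 in favor — approved.
Class II: 3/4 of 13497064 = 10122798; 10,122,798 required, 10,126,945 in favor — approved.
Class III: 3/5 of 7670001 = 4602000.60, rounded up to 4602001; 4,602,001 required, 4,602,106 in favor — approved.
Class IV: a majority of 1601456 is 800729; 800,729 required, 800,856 in favor — approved.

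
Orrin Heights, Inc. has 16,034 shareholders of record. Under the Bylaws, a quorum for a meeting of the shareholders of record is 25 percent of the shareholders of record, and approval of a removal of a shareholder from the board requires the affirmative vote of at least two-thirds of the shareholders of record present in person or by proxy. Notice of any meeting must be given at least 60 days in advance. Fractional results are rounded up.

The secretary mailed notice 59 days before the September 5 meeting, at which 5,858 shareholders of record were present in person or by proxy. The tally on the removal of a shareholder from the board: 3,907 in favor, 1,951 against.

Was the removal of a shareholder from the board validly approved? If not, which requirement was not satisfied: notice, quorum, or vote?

Notice: 59 days given; 60 required. Not satisfied.
Quorum: 25% of 16,034 = 4,008.50, rounded up to 4,009; 5,858 present. Satisfied.
Vote: requires two-thirds of those present (5,858); 2/3 of 5858 = 3905.33, rounded up to 3906, so 3,906 needed; 3,907 in favor. Satisfied.

Invalid — notice requirement not satisfied.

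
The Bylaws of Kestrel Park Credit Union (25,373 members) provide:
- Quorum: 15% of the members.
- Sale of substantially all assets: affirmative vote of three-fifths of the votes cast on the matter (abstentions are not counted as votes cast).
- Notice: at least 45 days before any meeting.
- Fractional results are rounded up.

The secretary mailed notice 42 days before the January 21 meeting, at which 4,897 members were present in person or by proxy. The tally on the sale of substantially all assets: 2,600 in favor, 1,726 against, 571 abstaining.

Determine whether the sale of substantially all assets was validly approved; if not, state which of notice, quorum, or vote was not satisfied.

Notice: 42 days given; 45 required. Not satisfied.
Quorum: 15% of 25,373 = 3,805.95, rounded up to 3,806; 4,897 present. Satisfied.
Vote: requires three-fifths of the votes cast (4,897 − 571 abstaining = 4,326); 3/5 of 4326 = 2595.60, rounded up to 2596, so 2,596 needed; 2,600 in favor. Satisfied.

Invalid — notice requirement not satisfied.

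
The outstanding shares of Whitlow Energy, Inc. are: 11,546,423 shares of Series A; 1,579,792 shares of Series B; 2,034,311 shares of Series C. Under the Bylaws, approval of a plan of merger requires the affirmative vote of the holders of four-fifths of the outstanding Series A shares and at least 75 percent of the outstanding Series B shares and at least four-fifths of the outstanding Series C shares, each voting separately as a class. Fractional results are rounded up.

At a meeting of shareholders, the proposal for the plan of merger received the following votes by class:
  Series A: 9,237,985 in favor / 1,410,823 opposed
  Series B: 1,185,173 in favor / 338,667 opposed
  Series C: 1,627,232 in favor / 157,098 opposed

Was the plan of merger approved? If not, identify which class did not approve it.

Not approved — the Series C shares did not give the required vote.

Series A: 4/5 of 11546423 = 9237138.40, rounded up to 9237139; 9,237,139 required, 9,237,985 in favor — approved.
Series B: 3/4 of 1579792 = 1184844; 1,184,844 required, 1,185,173 in favor — approved.
Series C: 4/5 of 2034311 = 1627448.80, rounded up to 1627449; 1,627,449 required, 1,627,232 in favor — not approved.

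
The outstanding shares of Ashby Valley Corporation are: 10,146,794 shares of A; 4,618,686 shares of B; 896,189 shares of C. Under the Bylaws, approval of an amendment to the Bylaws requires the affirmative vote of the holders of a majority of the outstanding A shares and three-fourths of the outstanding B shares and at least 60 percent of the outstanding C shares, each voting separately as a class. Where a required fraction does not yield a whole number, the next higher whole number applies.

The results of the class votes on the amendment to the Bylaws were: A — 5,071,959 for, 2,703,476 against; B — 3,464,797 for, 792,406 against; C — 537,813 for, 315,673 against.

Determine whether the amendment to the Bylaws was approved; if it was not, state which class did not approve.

A: a majority of 10146794 is 5073398; 5,073,398 required, 5,071,959 in favor — not approved.
B: 3/4 of 4618686 = 3464014.50, rounded up to 3464015; 3,464,015 required, 3,464,797 in favor — approved.
C: 3/5 of 896189 = 537713.40, rounded up to 537714; 537,714 required, 537,813 in favor — approved.

Not approved — the A shares did not give the required vote.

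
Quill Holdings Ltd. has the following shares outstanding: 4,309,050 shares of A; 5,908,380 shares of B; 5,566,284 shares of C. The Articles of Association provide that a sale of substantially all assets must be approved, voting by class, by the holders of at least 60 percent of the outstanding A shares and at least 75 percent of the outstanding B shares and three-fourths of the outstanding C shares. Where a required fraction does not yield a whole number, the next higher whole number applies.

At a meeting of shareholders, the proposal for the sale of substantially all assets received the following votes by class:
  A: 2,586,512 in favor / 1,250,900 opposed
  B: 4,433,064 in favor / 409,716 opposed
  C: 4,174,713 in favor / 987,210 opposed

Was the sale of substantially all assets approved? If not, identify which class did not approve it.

A: 3/5 of 4309050 = 2585430; 2,585,430 required, 2,586,512 in favor — approved.
B: 3/4 of 5908380 = 4431285; 4,431,285 required, 4,433,064 in favor — approved.
C: 3/4 of 5566284 = 4174713; 4,174,713 required, 4,174,713 in favor — approved.

Approved — every class gave the required vote.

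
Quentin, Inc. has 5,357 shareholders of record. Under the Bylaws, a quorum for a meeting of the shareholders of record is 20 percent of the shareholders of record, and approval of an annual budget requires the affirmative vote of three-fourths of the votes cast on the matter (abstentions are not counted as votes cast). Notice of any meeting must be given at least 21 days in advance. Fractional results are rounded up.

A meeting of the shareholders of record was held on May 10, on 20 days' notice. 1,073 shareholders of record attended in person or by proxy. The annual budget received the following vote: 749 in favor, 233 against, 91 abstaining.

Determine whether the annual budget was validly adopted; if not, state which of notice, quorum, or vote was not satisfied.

Invalid — notice requirement not satisfied.

Notice: 20 days given; 21 required. Not satisfied.
Quorum: 20% of 5,357 = 1,071.40, rounded up to 1,072; 1,073 present. Satisfied.
Vote: requires three-fourths of the votes cast (1,073 − 91 abstaining = 982); 3/4 of 982 = 736.50, rounded up to 737, so 737 needed; 749 in favor. Satisfied.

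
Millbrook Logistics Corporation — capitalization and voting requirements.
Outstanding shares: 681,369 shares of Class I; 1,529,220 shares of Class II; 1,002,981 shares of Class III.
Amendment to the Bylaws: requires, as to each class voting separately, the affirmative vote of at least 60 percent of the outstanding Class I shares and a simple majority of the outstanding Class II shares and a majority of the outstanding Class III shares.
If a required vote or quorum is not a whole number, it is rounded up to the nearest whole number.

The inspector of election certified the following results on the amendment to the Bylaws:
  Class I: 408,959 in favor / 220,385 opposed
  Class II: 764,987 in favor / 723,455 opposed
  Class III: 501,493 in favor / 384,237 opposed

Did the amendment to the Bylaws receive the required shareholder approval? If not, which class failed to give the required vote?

Approved — every class gave the required vote.

Class I: 3/5 of 681369 = 408821.40, rounded up to 408822; 408,822 required, 408,959 in favor — approved.
Class II: a majority of 1529220 is 764611; 764,611 required, 764,987 in favor — approved.
Class III: a majority of 1002981 is 501491; 501,491 required, 501,493 in favor — approved.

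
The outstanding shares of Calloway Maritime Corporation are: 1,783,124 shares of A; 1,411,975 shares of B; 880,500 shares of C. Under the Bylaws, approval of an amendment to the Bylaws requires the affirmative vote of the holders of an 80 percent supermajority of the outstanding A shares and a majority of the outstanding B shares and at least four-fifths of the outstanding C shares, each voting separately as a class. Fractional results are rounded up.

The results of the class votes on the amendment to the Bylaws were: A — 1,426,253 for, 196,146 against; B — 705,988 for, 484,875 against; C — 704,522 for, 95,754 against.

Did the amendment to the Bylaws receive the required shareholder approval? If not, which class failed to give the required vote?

Not approved — the A shares did not give the required vote.

A: 4/5 of 1783124 = 1426499.20, rounded up to 1426500; 1,426,500 required, 1,426,253 in favor — not approved.
B: a majority of 1411975 is 705988; 705,988 required, 705,988 in favor — approved.
C: 4/5 of 880500 = 704400; 704,400 required, 704,522 in favor — approved.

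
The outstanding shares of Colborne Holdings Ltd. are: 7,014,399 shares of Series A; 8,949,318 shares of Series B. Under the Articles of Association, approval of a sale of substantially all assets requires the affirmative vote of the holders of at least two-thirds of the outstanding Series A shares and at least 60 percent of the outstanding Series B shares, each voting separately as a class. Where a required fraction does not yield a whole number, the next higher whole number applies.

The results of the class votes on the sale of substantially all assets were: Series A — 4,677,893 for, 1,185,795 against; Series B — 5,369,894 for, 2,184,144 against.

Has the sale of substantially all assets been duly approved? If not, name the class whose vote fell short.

Approved — every class gave the required vote.

Series A: 2/3 of 7014399 = 4676266; 4,676,266 required, 4,677,893 in favor — approved.
Series B: 3/5 of 8949318 = 5369590.80, rounded up to 5369591; 5,369,591 required, 5,369,894 in favor — approved.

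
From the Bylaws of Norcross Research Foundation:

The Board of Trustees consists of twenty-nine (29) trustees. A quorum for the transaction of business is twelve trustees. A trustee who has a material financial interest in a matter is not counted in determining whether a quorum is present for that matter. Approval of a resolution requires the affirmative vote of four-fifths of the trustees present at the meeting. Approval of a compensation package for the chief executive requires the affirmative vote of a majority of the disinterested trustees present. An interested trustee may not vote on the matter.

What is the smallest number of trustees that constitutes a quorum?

The quorum is fixed at 12.

12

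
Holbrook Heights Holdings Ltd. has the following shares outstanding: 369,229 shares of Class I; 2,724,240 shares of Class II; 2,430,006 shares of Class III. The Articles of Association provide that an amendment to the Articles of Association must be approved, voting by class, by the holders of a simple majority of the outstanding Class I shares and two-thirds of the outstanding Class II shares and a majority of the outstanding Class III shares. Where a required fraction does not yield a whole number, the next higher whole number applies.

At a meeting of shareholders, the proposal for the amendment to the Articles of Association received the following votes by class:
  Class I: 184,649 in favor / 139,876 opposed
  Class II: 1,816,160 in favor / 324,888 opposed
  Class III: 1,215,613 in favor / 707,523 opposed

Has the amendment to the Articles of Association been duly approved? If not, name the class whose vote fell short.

Class I: a majority of 369229 is 184615; 184,615 required, 184,649 in favor — approved.
Class II: 2/3 of 2724240 = 1816160; 1,816,160 required, 1,816,160 in favor — approved.
Class III: a majority of 2430006 is 1215004; 1,215,004 required, 1,215,613 in favor — approved.

Approved — every class gave the required vote.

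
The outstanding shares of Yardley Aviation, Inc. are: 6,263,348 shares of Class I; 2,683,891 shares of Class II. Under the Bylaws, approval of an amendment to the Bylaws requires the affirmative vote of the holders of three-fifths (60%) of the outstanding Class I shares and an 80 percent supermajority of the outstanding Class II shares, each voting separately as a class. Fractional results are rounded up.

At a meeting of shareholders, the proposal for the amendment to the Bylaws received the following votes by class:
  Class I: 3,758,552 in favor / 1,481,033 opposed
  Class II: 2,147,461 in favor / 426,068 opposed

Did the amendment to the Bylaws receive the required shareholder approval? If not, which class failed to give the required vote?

Class I: 3/5 of 6263348 = 3758008.80, rounded up to 3758009; 3,758,009 required, 3,758,552 in favor — approved.
Class II: 4/5 of 2683891 = 2147112.80, rounded up to 2147113; 2,147,113 required, 2,147,461 in favor — approved.

Approved — every class gave the required vote.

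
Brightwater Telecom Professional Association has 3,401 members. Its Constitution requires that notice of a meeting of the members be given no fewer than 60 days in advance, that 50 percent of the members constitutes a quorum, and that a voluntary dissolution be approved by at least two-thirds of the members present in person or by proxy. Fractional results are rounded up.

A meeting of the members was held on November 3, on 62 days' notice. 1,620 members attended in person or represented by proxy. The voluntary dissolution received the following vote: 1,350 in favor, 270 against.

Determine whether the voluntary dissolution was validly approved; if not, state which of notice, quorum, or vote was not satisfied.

Invalid — quorum requirement not satisfied.

Notice: 62 days given; 60 required. Satisfied.
Quorum: 50% of 3,401 = 1,700.50, rounded up to 1,701; 1,620 present. Not satisfied.
Vote: requires two-thirds of those present (1,620); 2/3 of 1620 = 1080, so 1,080 needed; 1,350 in favor. Satisfied.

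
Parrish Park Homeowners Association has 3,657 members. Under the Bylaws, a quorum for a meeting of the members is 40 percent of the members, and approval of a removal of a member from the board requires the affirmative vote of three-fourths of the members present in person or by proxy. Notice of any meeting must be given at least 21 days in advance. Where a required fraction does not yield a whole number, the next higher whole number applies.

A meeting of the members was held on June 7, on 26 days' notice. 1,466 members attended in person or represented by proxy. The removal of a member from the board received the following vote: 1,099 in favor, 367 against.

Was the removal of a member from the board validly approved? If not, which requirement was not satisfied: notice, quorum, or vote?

Invalid — vote requirement not satisfied.

Notice: 26 days given; 21 required. Satisfied.
Quorum: 40% of 3,657 = 1,462.80, rounded up to 1,463; 1,466 present. Satisfied.
Vote: requires three-fourths of those present (1,466); 3/4 of 1466 = 1099.50, rounded up to 1100, so 1,100 needed; 1,099 in favor. Not satisfied.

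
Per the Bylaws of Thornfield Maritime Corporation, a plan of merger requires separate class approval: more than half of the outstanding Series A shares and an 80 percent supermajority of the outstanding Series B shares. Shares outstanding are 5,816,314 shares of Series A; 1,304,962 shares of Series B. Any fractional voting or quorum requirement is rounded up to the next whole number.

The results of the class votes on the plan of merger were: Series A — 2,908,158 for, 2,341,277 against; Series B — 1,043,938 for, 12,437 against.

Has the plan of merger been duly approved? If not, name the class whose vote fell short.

Series A: a majority of 5816314 is 2908158; 2,908,158 required, 2,908,158 in favor — approved.
Series B: 4/5 of 1304962 = 1043969.60, rounded up to 1043970; 1,043,970 required, 1,043,938 in favor — not approved.

Not approved — the Series B shares did not give the required vote.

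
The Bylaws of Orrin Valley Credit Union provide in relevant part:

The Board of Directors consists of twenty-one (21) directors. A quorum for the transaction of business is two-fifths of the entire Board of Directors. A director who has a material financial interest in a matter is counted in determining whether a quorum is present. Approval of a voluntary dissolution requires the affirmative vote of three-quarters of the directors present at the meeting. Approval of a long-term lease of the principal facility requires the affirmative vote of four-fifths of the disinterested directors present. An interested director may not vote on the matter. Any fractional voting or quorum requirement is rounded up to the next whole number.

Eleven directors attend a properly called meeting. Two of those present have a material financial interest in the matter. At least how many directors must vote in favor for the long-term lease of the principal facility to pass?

8

The long-term lease of the principal facility requires four-fifths of the disinterested directors present (11 − 2 = 9).
4/5 of 9 = 7.20, rounded up to 8.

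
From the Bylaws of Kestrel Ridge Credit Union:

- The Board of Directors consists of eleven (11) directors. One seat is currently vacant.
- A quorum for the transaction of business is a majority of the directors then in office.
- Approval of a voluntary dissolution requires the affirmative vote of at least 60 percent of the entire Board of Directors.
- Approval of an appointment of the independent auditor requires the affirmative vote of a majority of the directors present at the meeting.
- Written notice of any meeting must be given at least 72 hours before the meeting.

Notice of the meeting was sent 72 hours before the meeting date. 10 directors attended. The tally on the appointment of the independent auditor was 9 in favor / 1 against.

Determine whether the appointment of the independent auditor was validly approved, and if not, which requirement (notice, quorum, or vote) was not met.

Valid — all requirements satisfied.

Notice: 72 hours given; 72 required (72 ≥ 72). Satisfied.
Quorum: 10 present; quorum is 6. Satisfied.
Vote: the appointment of the independent auditor requires a majority of the directors present (10). A majority of 10 is 6, so 6 affirmative votes are needed; 9 voted in favor. Satisfied.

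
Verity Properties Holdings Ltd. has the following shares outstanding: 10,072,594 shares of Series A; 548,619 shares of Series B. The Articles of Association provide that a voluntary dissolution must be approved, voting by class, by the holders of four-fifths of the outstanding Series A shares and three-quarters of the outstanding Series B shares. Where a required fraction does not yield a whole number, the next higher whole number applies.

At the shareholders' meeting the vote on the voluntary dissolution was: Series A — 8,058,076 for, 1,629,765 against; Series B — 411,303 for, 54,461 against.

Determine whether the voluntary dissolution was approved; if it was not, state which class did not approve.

Series A: 4/5 of 10072594 = 8058075.20, rounded up to 8058076; 8,058,076 required, 8,058,076 in favor — approved.
Series B: 3/4 of 548619 = 411464.25, rounded up to 411465; 411,465 required, 411,303 in favor — not approved.

Not approved — the Series B shares did not give the required vote.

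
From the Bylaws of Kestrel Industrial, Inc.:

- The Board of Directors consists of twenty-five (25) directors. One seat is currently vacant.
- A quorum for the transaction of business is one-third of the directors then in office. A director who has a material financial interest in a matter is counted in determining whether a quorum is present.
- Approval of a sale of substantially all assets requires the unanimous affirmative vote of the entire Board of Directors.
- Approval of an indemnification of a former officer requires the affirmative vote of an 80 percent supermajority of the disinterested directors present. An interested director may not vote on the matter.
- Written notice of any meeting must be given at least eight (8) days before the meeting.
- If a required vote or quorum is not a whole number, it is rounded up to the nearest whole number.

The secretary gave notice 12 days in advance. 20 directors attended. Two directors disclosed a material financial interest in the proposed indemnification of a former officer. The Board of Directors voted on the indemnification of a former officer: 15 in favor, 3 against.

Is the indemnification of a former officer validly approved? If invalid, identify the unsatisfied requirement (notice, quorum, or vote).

Valid — all requirements satisfied.

Notice: 12 days given; 8 required (12 ≥ 8). Satisfied.
Quorum: 20 present (interested directors count toward quorum); quorum is 8. Satisfied.
Vote: the indemnification of a former officer requires four-fifths of the disinterested directors present (20 − 2 = 18). 4/5 of 18 = 14.40, rounded up to 15, so 15 affirmative votes are needed; 15 voted in favor. Satisfied.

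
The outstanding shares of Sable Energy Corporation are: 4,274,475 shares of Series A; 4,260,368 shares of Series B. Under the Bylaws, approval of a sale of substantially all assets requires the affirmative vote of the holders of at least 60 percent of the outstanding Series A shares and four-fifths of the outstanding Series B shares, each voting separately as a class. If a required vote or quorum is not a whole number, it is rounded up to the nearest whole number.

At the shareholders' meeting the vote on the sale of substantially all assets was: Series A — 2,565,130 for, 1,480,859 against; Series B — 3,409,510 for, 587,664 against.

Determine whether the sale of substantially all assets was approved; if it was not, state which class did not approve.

Approved — every class gave the required vote.

Series A: 3/5 of 4274475 = 2564685; 2,564,685 required, 2,565,130 in favor — approved.
Series B: 4/5 of 4260368 = 3408294.40, rounded up to 3408295; 3,408,295 required, 3,409,510 in favor — approved.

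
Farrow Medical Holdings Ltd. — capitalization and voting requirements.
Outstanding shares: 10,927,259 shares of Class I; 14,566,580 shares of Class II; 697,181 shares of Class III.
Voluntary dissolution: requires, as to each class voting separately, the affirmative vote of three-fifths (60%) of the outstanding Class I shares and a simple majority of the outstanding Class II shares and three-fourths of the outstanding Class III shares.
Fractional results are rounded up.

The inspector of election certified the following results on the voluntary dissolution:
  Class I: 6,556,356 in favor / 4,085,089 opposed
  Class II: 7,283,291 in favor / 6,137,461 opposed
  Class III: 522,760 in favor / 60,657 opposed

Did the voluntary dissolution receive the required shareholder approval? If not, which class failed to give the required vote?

Not approved — the Class III shares did not give the required vote.

Class I: 3/5 of 10927259 = 6556355.40, rounded up to 6556356; 6,556,356 required, 6,556,356 in favor — approved.
Class II: a majority of 14566580 is 7283291; 7,283,291 required, 7,283,291 in favor — approved.
Class III: 3/4 of 697181 = 522885.75, rounded up to 522886; 522,886 required, 522,760 in favor — not approved.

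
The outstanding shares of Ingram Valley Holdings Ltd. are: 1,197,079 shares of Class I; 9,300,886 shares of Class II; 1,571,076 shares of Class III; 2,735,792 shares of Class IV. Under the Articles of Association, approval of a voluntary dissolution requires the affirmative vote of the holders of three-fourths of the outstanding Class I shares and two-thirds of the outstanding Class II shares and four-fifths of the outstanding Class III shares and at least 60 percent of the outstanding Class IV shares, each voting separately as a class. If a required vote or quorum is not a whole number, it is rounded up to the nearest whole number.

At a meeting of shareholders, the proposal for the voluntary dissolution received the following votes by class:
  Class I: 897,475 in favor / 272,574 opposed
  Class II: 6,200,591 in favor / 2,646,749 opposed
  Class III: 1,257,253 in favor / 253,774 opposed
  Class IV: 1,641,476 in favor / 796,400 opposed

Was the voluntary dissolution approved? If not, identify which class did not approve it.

Class I: 3/4 of 1197079 = 897809.25, rounded up to 897810; 897,810 required, 897,475 in favor — not approved.
Class II: 2/3 of 9300886 = 6200590.67, rounded up to 6200591; 6,200,591 required, 6,200,591 in favor — approved.
Class III: 4/5 of 1571076 = 1256860.80, rounded up to 1256861; 1,256,861 required, 1,257,253 in favor — approved.
Class IV: 3/5 of 2735792 = 1641475.20, rounded up to 1641476; 1,641,476 required, 1,641,476 in favor — approved.

Not approved — the Class I shares did not give the required vote.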